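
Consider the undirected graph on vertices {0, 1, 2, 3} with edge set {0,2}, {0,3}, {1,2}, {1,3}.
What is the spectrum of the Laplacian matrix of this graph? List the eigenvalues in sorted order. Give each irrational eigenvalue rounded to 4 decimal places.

Each diagonal entry of L is the vertex degree and each off-diagonal entry is -1 where an edge is present, 0 otherwise; in the order [0, 1, 2, 3] the diagonal is [2, 2, 2, 2]. Since every row of L sums to 0, the all-ones vector is in the kernel and 0 is an eigenvalue. By the matrix-tree theorem the graph has (1/4) * product of the nonzero eigenvalues = 4 spanning trees.

[0, 2, 2, 4]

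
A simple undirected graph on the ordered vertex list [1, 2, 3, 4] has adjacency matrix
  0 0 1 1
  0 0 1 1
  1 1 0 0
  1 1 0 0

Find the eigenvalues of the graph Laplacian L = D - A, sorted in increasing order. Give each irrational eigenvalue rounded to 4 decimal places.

Each diagonal entry of L is the vertex degree and each off-diagonal entry is -1 where an edge is present, 0 otherwise; in the order [1, 2, 3, 4] the diagonal is [2, 2, 2, 2]. L is symmetric positive semidefinite, so every eigenvalue is real and nonnegative. The single zero eigenvalue shows the graph is connected.

[0, 2, 2, 4]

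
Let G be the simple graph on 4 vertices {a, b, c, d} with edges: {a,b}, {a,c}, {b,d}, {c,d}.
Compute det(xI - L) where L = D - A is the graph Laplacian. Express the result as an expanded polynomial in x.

x^4 - 8x^3 + 20x^2 - 16x

Reading degrees in the order [a, b, c, d] gives [2, 2, 2, 2]; set D = diag(2, 2, 2, 2) and form L = D - A. Computing det(xI - L) by cofactor expansion (or equivalently via sum-over-permutations) gives x^4 - 8x^3 + 20x^2 - 16x. The constant term is 0 because L is singular (the all-ones vector lies in its kernel). The largest eigenvalue, 4, is at most the vertex count 4.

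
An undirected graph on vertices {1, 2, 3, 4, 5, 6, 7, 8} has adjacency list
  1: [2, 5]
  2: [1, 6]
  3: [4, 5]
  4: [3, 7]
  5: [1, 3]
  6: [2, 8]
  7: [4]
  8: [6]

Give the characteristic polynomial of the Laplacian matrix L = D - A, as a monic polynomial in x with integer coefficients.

x^8 - 14x^7 + 78x^6 - 220x^5 + 330x^4 - 252x^3 + 84x^2 - 8x

With the vertex order [1, 2, 3, 4, 5, 6, 7, 8], the degrees are [2, 2, 2, 2, 2, 2, 1, 1], giving D = diag(2, 2, 2, 2, 2, 2, 1, 1) and L = D - A. Computing det(xI - L) by cofactor expansion (or equivalently via sum-over-permutations) gives x^8 - 14x^7 + 78x^6 - 220x^5 + 330x^4 - 252x^3 + 84x^2 - 8x. The coefficient of x^7 equals -trace(L) = -14, matching the sum of degrees. The largest eigenvalue, 3.8478, is at most the vertex count 8.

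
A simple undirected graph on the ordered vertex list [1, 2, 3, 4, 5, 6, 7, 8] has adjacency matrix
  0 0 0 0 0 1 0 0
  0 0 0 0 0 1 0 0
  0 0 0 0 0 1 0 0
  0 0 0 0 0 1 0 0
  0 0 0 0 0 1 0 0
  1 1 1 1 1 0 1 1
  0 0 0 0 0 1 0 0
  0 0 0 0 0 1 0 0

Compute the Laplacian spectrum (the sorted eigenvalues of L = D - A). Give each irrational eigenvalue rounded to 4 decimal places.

Each diagonal entry of L is the vertex degree and each off-diagonal entry is -1 where an edge is present, 0 otherwise; in the order [1, 2, 3, 4, 5, 6, 7, 8] the diagonal is [1, 1, 1, 1, 1, 7, 1, 1]. Since every row of L sums to 0, the all-ones vector is in the kernel and 0 is an eigenvalue. The single zero eigenvalue shows the graph is connected. There is one zero in the spectrum, matching the 1 component.

[0, 1, 1, 1, 1, 1, 1, 8]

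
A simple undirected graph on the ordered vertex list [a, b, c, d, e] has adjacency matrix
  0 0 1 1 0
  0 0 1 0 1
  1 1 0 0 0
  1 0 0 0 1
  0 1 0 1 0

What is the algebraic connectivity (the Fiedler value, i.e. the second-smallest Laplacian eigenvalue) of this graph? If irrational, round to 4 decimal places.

With the vertex order [a, b, c, d, e], the degrees are [2, 2, 2, 2, 2], giving D = diag(2, 2, 2, 2, 2) and L = D - A. Computing the eigenvalues of L and sorting gives [0, 1.3820, 1.3820, 3.6180, 3.6180]. The Fiedler value lambda_2 = 1.3820 is strictly positive, so the graph is connected. The eigenvalues sum to 10, which equals trace(L) = 2|E|.

1.3820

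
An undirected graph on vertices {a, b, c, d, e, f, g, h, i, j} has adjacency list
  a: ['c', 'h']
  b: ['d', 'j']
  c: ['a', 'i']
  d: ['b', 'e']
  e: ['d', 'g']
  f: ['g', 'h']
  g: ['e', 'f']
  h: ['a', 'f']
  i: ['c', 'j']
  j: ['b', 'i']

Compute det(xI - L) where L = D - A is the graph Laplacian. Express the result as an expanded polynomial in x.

Reading degrees in the order [a, b, c, d, e, f, g, h, i, j] gives [2, 2, 2, 2, 2, 2, 2, 2, 2, 2]; set D = diag(2, 2, 2, 2, 2, 2, 2, 2, 2, 2) and form L = D - A. L has integer entries, so p(x) = det(xI - L) has integer coefficients. Expanding the determinant yields x^10 - 20x^9 + 170x^8 - 800x^7 + 2275x^6 - 4004x^5 + 4290x^4 - 2640x^3 + 825x^2 - 100x. The constant term is 0 because L is singular (the all-ones vector lies in its kernel). By the matrix-tree theorem the graph has (1/10) * product of the nonzero eigenvalues = 10 spanning trees.

x^10 - 20x^9 + 170x^8 - 800x^7 + 2275x^6 - 4004x^5 + 4290x^4 - 2640x^3 + 825x^2 - 100x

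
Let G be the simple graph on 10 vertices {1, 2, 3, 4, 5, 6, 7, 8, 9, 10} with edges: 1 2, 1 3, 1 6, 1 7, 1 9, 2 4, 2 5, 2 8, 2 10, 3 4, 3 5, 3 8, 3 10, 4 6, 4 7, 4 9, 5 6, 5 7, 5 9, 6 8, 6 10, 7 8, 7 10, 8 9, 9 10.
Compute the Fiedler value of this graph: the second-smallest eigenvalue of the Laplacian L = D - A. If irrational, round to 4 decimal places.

With the vertex order [1, 2, 3, 4, 5, 6, 7, 8, 9, 10], the degrees are [5, 5, 5, 5, 5, 5, 5, 5, 5, 5], giving D = diag(5, 5, 5, 5, 5, 5, 5, 5, 5, 5) and L = D - A. The smallest Laplacian eigenvalue is always 0. The next one, lambda_2 = 5, measures how hard the graph is to disconnect: larger values mean better connectivity.

5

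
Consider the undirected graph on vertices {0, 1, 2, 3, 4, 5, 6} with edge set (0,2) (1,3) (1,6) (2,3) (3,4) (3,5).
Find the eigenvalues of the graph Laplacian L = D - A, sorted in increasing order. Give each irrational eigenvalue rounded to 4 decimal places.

Reading degrees in the order [0, 1, 2, 3, 4, 5, 6] gives [1, 2, 2, 4, 1, 1, 1]; set D = diag(1, 2, 2, 4, 1, 1, 1) and form L = D - A. L is symmetric positive semidefinite, so every eigenvalue is real and nonnegative. The single zero eigenvalue shows the graph is connected. The largest eigenvalue, 5.1642, is at most the vertex count 7.

[0, 0.3820, 0.6086, 1, 2.2271, 2.6180, 5.1642]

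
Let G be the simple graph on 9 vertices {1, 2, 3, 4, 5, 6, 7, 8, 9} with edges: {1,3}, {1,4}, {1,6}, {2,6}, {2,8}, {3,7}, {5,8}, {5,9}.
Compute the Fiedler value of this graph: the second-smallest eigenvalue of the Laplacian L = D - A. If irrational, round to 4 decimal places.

0.1404

With the vertex order [1, 2, 3, 4, 5, 6, 7, 8, 9], the degrees are [3, 2, 2, 1, 2, 2, 1, 2, 1], giving D = diag(3, 2, 2, 1, 2, 2, 1, 2, 1) and L = D - A. Computing the eigenvalues of L and sorting gives [0, 0.1404, 0.5362, 0.7754, 1.5803, 2.2449, 2.7784, 3.5988, 4.3455]. The Fiedler value lambda_2 = 0.1404 is strictly positive, so the graph is connected. By the matrix-tree theorem the graph has (1/9) * product of the nonzero eigenvalues = 1 spanning tree.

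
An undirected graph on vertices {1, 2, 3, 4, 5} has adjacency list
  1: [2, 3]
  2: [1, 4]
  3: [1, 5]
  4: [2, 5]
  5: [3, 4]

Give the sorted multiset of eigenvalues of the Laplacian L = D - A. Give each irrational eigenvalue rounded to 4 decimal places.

[0, 1.3820, 1.3820, 3.6180, 3.6180]

Reading degrees in the order [1, 2, 3, 4, 5] gives [2, 2, 2, 2, 2]; set D = diag(2, 2, 2, 2, 2) and form L = D - A. Since every row of L sums to 0, the all-ones vector is in the kernel and 0 is an eigenvalue. There is one zero in the spectrum, matching the 1 component.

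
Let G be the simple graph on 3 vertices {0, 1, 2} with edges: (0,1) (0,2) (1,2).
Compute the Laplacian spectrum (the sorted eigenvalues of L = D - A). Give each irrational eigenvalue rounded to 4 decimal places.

[0, 3, 3]

Each diagonal entry of L is the vertex degree and each off-diagonal entry is -1 where an edge is present, 0 otherwise; in the order [0, 1, 2] the diagonal is [2, 2, 2]. Diagonalising L (or applying a numerical eigensolver to the 3x3 matrix) gives the spectrum above.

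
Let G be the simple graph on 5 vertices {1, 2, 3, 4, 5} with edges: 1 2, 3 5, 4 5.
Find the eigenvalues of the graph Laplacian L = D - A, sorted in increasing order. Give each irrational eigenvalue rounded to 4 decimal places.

Each diagonal entry of L is the vertex degree and each off-diagonal entry is -1 where an edge is present, 0 otherwise; in the order [1, 2, 3, 4, 5] the diagonal is [1, 1, 1, 1, 2]. Since every row of L sums to 0, the all-ones vector is in the kernel and 0 is an eigenvalue. The 2 zero eigenvalues correspond to the 2 connected components. The eigenvalues sum to 6, which equals trace(L) = 2|E|.

[0, 0, 1, 2, 3]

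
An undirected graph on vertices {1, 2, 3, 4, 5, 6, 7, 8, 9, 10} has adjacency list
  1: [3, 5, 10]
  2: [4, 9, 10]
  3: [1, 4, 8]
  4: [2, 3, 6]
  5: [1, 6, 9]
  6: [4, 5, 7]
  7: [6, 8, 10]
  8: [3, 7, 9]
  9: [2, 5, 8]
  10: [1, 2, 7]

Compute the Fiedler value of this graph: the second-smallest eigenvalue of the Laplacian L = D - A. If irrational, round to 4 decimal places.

Reading degrees in the order [1, 2, 3, 4, 5, 6, 7, 8, 9, 10] gives [3, 3, 3, 3, 3, 3, 3, 3, 3, 3]; set D = diag(3, 3, 3, 3, 3, 3, 3, 3, 3, 3) and form L = D - A. Computing the eigenvalues of L and sorting gives [0, 2, 2, 2, 2, 2, 5, 5, 5, 5]. The Fiedler value lambda_2 = 2 is strictly positive, so the graph is connected. The largest eigenvalue, 5, is at most the vertex count 10. There is one zero in the spectrum, matching the 1 component.

2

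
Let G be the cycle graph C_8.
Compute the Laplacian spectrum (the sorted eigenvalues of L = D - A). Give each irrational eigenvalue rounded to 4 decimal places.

The graph has 8 vertices and degree multiset [2, 2, 2, 2, 2, 2, 2, 2]; D is the diagonal matrix of degrees and L = D - A. Since every row of L sums to 0, the all-ones vector is in the kernel and 0 is an eigenvalue. The single zero eigenvalue shows the graph is connected. The largest eigenvalue, 4, is at most the vertex count 8. There is one zero in the spectrum, matching the 1 component.

[0, 0.5858, 0.5858, 2, 2, 3.4142, 3.4142, 4]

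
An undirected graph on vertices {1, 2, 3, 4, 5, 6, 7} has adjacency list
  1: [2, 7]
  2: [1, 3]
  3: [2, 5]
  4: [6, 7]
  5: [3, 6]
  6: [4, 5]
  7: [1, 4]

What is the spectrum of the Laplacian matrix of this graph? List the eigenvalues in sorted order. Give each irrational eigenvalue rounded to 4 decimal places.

With the vertex order [1, 2, 3, 4, 5, 6, 7], the degrees are [2, 2, 2, 2, 2, 2, 2], giving D = diag(2, 2, 2, 2, 2, 2, 2) and L = D - A. The multiplicity of 0 as a Laplacian eigenvalue equals the number of connected components.

[0, 0.7530, 0.7530, 2.4450, 2.4450, 3.8019, 3.8019]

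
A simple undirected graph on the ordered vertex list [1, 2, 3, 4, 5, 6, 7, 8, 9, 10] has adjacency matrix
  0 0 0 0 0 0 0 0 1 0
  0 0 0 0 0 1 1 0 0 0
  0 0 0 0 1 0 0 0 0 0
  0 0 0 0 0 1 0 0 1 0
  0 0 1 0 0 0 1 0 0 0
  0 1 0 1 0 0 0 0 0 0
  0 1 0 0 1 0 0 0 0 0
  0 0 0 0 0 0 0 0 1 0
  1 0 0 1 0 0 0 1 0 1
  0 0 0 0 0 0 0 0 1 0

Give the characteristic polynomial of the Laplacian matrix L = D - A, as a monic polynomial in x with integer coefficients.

Reading degrees in the order [1, 2, 3, 4, 5, 6, 7, 8, 9, 10] gives [1, 2, 1, 2, 2, 2, 2, 1, 4, 1]; set D = diag(1, 2, 1, 2, 2, 2, 2, 1, 4, 1) and form L = D - A. Computing det(xI - L) by cofactor expansion (or equivalently via sum-over-permutations) gives x^10 - 18x^9 + 133x^8 - 526x^7 + 1218x^6 - 1698x^5 + 1408x^4 - 654x^3 + 146x^2 - 10x. The coefficient of x^9 equals -trace(L) = -18, matching the sum of degrees. There is one zero in the spectrum, matching the 1 component. The eigenvalues sum to 18, which equals trace(L) = 2|E|.

x^10 - 18x^9 + 133x^8 - 526x^7 + 1218x^6 - 1698x^5 + 1408x^4 - 654x^3 + 146x^2 - 10x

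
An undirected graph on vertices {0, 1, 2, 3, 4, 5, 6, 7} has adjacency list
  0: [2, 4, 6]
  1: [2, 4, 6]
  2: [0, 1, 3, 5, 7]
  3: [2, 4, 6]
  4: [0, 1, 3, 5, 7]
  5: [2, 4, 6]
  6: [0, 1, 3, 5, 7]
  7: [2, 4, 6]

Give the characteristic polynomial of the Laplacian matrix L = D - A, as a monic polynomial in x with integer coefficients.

x^8 - 30x^7 + 375x^6 - 2540x^5 + 10095x^4 - 23598x^3 + 30105x^2 - 16200x

With the vertex order [0, 1, 2, 3, 4, 5, 6, 7], the degrees are [3, 3, 5, 3, 5, 3, 5, 3], giving D = diag(3, 3, 5, 3, 5, 3, 5, 3) and L = D - A. L has integer entries, so p(x) = det(xI - L) has integer coefficients. Expanding the determinant yields x^8 - 30x^7 + 375x^6 - 2540x^5 + 10095x^4 - 23598x^3 + 30105x^2 - 16200x. Since p(0) = det(-L) = 0, x divides p(x).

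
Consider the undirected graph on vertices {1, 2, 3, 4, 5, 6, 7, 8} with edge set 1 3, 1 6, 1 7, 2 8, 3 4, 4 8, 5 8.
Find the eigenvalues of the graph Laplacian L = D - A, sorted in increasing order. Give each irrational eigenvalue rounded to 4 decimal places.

With the vertex order [1, 2, 3, 4, 5, 6, 7, 8], the degrees are [3, 1, 2, 2, 1, 1, 1, 3], giving D = diag(3, 1, 2, 2, 1, 1, 1, 3) and L = D - A. The multiplicity of 0 as a Laplacian eigenvalue equals the number of connected components. There is one zero in the spectrum, matching the 1 component.

[0, 0.1864, 1, 1, 1, 2.4707, 4, 4.3429]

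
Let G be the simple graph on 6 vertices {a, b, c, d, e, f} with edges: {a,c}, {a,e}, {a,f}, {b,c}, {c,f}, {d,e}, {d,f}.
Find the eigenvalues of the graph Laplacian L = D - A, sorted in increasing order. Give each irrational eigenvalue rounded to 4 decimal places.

[0, 0.6972, 2, 2.3820, 4.3028, 4.6180]

With the vertex order [a, b, c, d, e, f], the degrees are [3, 1, 3, 2, 2, 3], giving D = diag(3, 1, 3, 2, 2, 3) and L = D - A. L is symmetric positive semidefinite, so every eigenvalue is real and nonnegative. The single zero eigenvalue shows the graph is connected. The eigenvalues sum to 14, which equals trace(L) = 2|E|.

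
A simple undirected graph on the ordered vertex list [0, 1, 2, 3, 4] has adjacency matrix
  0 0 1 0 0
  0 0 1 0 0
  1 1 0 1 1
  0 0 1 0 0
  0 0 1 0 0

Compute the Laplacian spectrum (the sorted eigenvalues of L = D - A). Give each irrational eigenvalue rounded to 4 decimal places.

[0, 1, 1, 1, 5]

Reading degrees in the order [0, 1, 2, 3, 4] gives [1, 1, 4, 1, 1]; set D = diag(1, 1, 4, 1, 1) and form L = D - A. L is symmetric positive semidefinite, so every eigenvalue is real and nonnegative. The single zero eigenvalue shows the graph is connected. By the matrix-tree theorem the graph has (1/5) * product of the nonzero eigenvalues = 1 spanning tree.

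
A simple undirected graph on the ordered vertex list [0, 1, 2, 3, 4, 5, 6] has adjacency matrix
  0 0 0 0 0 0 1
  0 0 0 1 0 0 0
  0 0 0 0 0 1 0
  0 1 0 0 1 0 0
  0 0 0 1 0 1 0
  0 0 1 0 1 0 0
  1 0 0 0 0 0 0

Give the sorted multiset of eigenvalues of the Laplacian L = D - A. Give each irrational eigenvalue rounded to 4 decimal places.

Each diagonal entry of L is the vertex degree and each off-diagonal entry is -1 where an edge is present, 0 otherwise; in the order [0, 1, 2, 3, 4, 5, 6] the diagonal is [1, 1, 1, 2, 2, 2, 1]. L is symmetric positive semidefinite, so every eigenvalue is real and nonnegative. The 2 zero eigenvalues correspond to the 2 connected components. There are 2 zeros in the spectrum, matching the 2 components. The largest eigenvalue, 3.6180, is at most the vertex count 7.

[0, 0, 0.3820, 1.3820, 2, 2.6180, 3.6180]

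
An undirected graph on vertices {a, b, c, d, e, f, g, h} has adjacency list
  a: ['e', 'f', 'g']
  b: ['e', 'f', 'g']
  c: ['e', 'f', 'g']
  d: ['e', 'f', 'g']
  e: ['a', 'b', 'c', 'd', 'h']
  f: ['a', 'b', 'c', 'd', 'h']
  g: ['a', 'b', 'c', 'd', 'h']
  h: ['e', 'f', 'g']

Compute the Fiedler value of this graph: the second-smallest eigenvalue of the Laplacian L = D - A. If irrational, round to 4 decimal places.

Each diagonal entry of L is the vertex degree and each off-diagonal entry is -1 where an edge is present, 0 otherwise; in the order [a, b, c, d, e, f, g, h] the diagonal is [3, 3, 3, 3, 5, 5, 5, 3]. The smallest Laplacian eigenvalue is always 0. The next one, lambda_2 = 3, measures how hard the graph is to disconnect: larger values mean better connectivity. The largest eigenvalue, 8, is at most the vertex count 8. There is one zero in the spectrum, matching the 1 component.

3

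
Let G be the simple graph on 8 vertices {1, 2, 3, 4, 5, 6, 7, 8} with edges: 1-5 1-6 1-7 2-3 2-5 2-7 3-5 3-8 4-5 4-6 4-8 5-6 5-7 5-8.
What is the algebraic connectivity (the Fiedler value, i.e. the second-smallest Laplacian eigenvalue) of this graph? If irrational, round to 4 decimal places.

1.7530

With the vertex order [1, 2, 3, 4, 5, 6, 7, 8], the degrees are [3, 3, 3, 3, 7, 3, 3, 3], giving D = diag(3, 3, 3, 3, 7, 3, 3, 3) and L = D - A. Computing the eigenvalues of L and sorting gives [0, 1.7530, 1.7530, 3.4450, 3.4450, 4.8019, 4.8019, 8]. The Fiedler value lambda_2 = 1.7530 is strictly positive, so the graph is connected. The largest eigenvalue, 8, is at most the vertex count 8. The eigenvalues sum to 28, which equals trace(L) = 2|E|.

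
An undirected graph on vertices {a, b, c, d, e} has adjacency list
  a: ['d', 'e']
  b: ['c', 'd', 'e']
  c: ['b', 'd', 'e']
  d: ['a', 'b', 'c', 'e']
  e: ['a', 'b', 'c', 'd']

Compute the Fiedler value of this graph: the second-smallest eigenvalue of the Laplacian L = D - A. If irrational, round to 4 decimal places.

2

With the vertex order [a, b, c, d, e], the degrees are [2, 3, 3, 4, 4], giving D = diag(2, 3, 3, 4, 4) and L = D - A. The sorted Laplacian eigenvalues are [0, 2, 4, 5, 5]; the algebraic connectivity is the second entry, 2. The largest eigenvalue, 5, is at most the vertex count 5.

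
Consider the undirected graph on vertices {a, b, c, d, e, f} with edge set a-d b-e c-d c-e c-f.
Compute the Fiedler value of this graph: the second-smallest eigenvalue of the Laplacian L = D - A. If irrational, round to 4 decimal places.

0.3820

Reading degrees in the order [a, b, c, d, e, f] gives [1, 1, 3, 2, 2, 1]; set D = diag(1, 1, 3, 2, 2, 1) and form L = D - A. Computing the eigenvalues of L and sorting gives [0, 0.3820, 0.6972, 2, 2.6180, 4.3028]. The Fiedler value lambda_2 = 0.3820 is strictly positive, so the graph is connected. The largest eigenvalue, 4.3028, is at most the vertex count 6. By the matrix-tree theorem the graph has (1/6) * product of the nonzero eigenvalues = 1 spanning tree.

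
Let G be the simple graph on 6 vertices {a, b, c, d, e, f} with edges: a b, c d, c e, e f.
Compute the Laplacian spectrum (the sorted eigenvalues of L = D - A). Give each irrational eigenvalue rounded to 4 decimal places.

With the vertex order [a, b, c, d, e, f], the degrees are [1, 1, 2, 1, 2, 1], giving D = diag(1, 1, 2, 1, 2, 1) and L = D - A. Diagonalising L (or applying a numerical eigensolver to the 6x6 matrix) gives the spectrum above. The 2 zero eigenvalues correspond to the 2 connected components. The largest eigenvalue, 3.4142, is at most the vertex count 6. There are 2 zeros in the spectrum, matching the 2 components.

[0, 0, 0.5858, 2, 2, 3.4142]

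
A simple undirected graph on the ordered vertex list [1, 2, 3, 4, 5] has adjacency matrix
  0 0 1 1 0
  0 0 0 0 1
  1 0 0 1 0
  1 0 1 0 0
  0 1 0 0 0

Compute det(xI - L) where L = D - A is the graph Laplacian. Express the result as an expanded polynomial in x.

Reading degrees in the order [1, 2, 3, 4, 5] gives [2, 1, 2, 2, 1]; set D = diag(2, 1, 2, 2, 1) and form L = D - A. Computing det(xI - L) by cofactor expansion (or equivalently via sum-over-permutations) gives x^5 - 8x^4 + 21x^3 - 18x^2. The coefficient of x^4 equals -trace(L) = -8, matching the sum of degrees. The eigenvalues sum to 8, which equals trace(L) = 2|E|. There are 2 zeros in the spectrum, matching the 2 components.

x^5 - 8x^4 + 21x^3 - 18x^2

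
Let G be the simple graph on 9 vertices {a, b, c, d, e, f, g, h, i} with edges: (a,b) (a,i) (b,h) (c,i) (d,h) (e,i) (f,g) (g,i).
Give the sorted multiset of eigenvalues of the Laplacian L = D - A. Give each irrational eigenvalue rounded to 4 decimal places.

[0, 0.1774, 0.5242, 1, 1, 2.1609, 2.4961, 3.4670, 5.1743]

With the vertex order [a, b, c, d, e, f, g, h, i], the degrees are [2, 2, 1, 1, 1, 1, 2, 2, 4], giving D = diag(2, 2, 1, 1, 1, 1, 2, 2, 4) and L = D - A. L is symmetric positive semidefinite, so every eigenvalue is real and nonnegative. The eigenvalues sum to 16, which equals trace(L) = 2|E|.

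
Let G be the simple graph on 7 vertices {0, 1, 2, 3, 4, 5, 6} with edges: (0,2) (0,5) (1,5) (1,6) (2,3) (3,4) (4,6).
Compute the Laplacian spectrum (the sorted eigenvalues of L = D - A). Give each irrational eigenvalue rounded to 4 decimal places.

[0, 0.7530, 0.7530, 2.4450, 2.4450, 3.8019, 3.8019]

Reading degrees in the order [0, 1, 2, 3, 4, 5, 6] gives [2, 2, 2, 2, 2, 2, 2]; set D = diag(2, 2, 2, 2, 2, 2, 2) and form L = D - A. Diagonalising L (or applying a numerical eigensolver to the 7x7 matrix) gives the spectrum above. The single zero eigenvalue shows the graph is connected. By the matrix-tree theorem the graph has (1/7) * product of the nonzero eigenvalues = 7 spanning trees. The largest eigenvalue, 3.8019, is at most the vertex count 7.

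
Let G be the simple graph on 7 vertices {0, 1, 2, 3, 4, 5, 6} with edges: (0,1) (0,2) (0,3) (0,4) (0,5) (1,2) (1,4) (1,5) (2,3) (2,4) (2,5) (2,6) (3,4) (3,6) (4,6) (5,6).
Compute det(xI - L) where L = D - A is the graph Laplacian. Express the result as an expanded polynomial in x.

Each diagonal entry of L is the vertex degree and each off-diagonal entry is -1 where an edge is present, 0 otherwise; in the order [0, 1, 2, 3, 4, 5, 6] the diagonal is [5, 4, 6, 4, 5, 4, 4]. L has integer entries, so p(x) = det(xI - L) has integer coefficients. Expanding the determinant yields x^7 - 32x^6 + 421x^5 - 2912x^4 + 11158x^3 - 22436x^2 + 18480x. The constant term is 0 because L is singular (the all-ones vector lies in its kernel). By the matrix-tree theorem the graph has (1/7) * product of the nonzero eigenvalues = 2640 spanning trees.

x^7 - 32x^6 + 421x^5 - 2912x^4 + 11158x^3 - 22436x^2 + 18480x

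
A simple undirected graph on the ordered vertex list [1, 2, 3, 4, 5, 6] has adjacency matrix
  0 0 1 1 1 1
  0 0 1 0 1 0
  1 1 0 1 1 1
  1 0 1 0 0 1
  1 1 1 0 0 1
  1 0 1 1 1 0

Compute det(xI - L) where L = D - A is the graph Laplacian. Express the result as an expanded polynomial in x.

With the vertex order [1, 2, 3, 4, 5, 6], the degrees are [4, 2, 5, 3, 4, 4], giving D = diag(4, 2, 5, 3, 4, 4) and L = D - A. L has integer entries, so p(x) = det(xI - L) has integer coefficients. Expanding the determinant yields x^6 - 22x^5 + 188x^4 - 774x^3 + 1517x^2 - 1110x. The constant term is 0 because L is singular (the all-ones vector lies in its kernel). The largest eigenvalue, 6, is at most the vertex count 6.

x^6 - 22x^5 + 188x^4 - 774x^3 + 1517x^2 - 1110x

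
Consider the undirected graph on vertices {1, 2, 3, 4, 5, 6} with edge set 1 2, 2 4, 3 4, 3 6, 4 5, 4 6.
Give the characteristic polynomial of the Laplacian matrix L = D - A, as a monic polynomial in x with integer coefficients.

Each diagonal entry of L is the vertex degree and each off-diagonal entry is -1 where an edge is present, 0 otherwise; in the order [1, 2, 3, 4, 5, 6] the diagonal is [1, 2, 2, 4, 1, 2]. Computing det(xI - L) by cofactor expansion (or equivalently via sum-over-permutations) gives x^6 - 12x^5 + 51x^4 - 94x^3 + 72x^2 - 18x. Since p(0) = det(-L) = 0, x divides p(x). There is one zero in the spectrum, matching the 1 component.

x^6 - 12x^5 + 51x^4 - 94x^3 + 72x^2 - 18x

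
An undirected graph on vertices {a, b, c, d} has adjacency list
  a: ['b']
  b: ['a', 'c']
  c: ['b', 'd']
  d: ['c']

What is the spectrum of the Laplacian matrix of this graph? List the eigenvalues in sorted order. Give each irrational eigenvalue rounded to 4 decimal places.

Reading degrees in the order [a, b, c, d] gives [1, 2, 2, 1]; set D = diag(1, 2, 2, 1) and form L = D - A. L is symmetric positive semidefinite, so every eigenvalue is real and nonnegative. The largest eigenvalue, 3.4142, is at most the vertex count 4.

[0, 0.5858, 2, 3.4142]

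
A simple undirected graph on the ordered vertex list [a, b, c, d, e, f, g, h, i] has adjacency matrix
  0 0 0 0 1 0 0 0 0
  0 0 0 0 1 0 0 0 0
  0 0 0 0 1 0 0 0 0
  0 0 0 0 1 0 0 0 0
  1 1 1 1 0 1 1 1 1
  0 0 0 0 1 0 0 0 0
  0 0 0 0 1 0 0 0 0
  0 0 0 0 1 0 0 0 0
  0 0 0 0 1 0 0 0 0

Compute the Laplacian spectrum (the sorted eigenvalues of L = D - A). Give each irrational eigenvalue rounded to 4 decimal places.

Each diagonal entry of L is the vertex degree and each off-diagonal entry is -1 where an edge is present, 0 otherwise; in the order [a, b, c, d, e, f, g, h, i] the diagonal is [1, 1, 1, 1, 8, 1, 1, 1, 1]. The multiplicity of 0 as a Laplacian eigenvalue equals the number of connected components. By the matrix-tree theorem the graph has (1/9) * product of the nonzero eigenvalues = 1 spanning tree. The largest eigenvalue, 9, is at most the vertex count 9.

[0, 1, 1, 1, 1, 1, 1, 1, 9]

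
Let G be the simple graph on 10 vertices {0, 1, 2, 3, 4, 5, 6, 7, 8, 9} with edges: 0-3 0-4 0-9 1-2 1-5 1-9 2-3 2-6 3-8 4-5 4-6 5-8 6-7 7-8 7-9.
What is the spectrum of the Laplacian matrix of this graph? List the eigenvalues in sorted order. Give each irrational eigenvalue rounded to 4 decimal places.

[0, 2, 2, 2, 2, 2, 5, 5, 5, 5]

Reading degrees in the order [0, 1, 2, 3, 4, 5, 6, 7, 8, 9] gives [3, 3, 3, 3, 3, 3, 3, 3, 3, 3]; set D = diag(3, 3, 3, 3, 3, 3, 3, 3, 3, 3) and form L = D - A. The multiplicity of 0 as a Laplacian eigenvalue equals the number of connected components.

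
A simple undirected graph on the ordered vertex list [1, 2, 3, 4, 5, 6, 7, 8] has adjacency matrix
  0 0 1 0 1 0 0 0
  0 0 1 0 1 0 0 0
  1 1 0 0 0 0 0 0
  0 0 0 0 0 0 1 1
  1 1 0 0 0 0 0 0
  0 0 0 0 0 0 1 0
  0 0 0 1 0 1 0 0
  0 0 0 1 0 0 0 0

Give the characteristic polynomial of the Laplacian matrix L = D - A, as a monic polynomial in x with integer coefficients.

x^8 - 14x^7 + 78x^6 - 220x^5 + 328x^4 - 240x^3 + 64x^2

Each diagonal entry of L is the vertex degree and each off-diagonal entry is -1 where an edge is present, 0 otherwise; in the order [1, 2, 3, 4, 5, 6, 7, 8] the diagonal is [2, 2, 2, 2, 2, 1, 2, 1]. L has integer entries, so p(x) = det(xI - L) has integer coefficients. Expanding the determinant yields x^8 - 14x^7 + 78x^6 - 220x^5 + 328x^4 - 240x^3 + 64x^2. Since p(0) = det(-L) = 0, x divides p(x). The eigenvalues sum to 14, which equals trace(L) = 2|E|. The largest eigenvalue, 4, is at most the vertex count 8.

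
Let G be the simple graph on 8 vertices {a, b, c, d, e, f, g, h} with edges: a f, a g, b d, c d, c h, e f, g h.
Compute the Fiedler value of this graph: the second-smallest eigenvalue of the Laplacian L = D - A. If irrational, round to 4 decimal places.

With the vertex order [a, b, c, d, e, f, g, h], the degrees are [2, 1, 2, 2, 1, 2, 2, 2], giving D = diag(2, 1, 2, 2, 1, 2, 2, 2) and L = D - A. The sorted Laplacian eigenvalues are [0, 0.1522, 0.5858, 1.2346, 2, 2.7654, 3.4142, 3.8478]; the algebraic connectivity is the second entry, 0.1522. There is one zero in the spectrum, matching the 1 component.

0.1522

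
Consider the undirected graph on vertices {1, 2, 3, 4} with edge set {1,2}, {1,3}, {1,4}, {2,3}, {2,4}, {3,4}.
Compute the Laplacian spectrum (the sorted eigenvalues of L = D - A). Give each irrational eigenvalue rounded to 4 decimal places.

With the vertex order [1, 2, 3, 4], the degrees are [3, 3, 3, 3], giving D = diag(3, 3, 3, 3) and L = D - A. L is symmetric positive semidefinite, so every eigenvalue is real and nonnegative. The single zero eigenvalue shows the graph is connected. There is one zero in the spectrum, matching the 1 component.

[0, 4, 4, 4]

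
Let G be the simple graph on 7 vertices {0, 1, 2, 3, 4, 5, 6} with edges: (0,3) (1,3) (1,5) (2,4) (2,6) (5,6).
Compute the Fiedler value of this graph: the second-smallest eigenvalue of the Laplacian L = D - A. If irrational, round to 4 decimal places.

0.1981

Reading degrees in the order [0, 1, 2, 3, 4, 5, 6] gives [1, 2, 2, 2, 1, 2, 2]; set D = diag(1, 2, 2, 2, 1, 2, 2) and form L = D - A. Computing the eigenvalues of L and sorting gives [0, 0.1981, 0.7530, 1.5550, 2.4450, 3.2470, 3.8019]. The Fiedler value lambda_2 = 0.1981 is strictly positive, so the graph is connected. There is one zero in the spectrum, matching the 1 component.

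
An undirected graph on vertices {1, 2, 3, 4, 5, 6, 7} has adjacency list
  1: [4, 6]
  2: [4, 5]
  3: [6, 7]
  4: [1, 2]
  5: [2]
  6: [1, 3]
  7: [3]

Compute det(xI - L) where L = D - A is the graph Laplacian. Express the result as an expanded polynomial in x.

Reading degrees in the order [1, 2, 3, 4, 5, 6, 7] gives [2, 2, 2, 2, 1, 2, 1]; set D = diag(2, 2, 2, 2, 1, 2, 1) and form L = D - A. L has integer entries, so p(x) = det(xI - L) has integer coefficients. Expanding the determinant yields x^7 - 12x^6 + 55x^5 - 120x^4 + 126x^3 - 56x^2 + 7x. Since p(0) = det(-L) = 0, x divides p(x). The eigenvalues sum to 12, which equals trace(L) = 2|E|.

x^7 - 12x^6 + 55x^5 - 120x^4 + 126x^3 - 56x^2 + 7x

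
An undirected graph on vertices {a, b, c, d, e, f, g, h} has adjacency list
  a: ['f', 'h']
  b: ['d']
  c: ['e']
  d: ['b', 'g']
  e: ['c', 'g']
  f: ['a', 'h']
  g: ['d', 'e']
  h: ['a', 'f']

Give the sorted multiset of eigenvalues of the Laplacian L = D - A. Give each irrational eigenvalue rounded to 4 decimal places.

[0, 0, 0.3820, 1.3820, 2.6180, 3, 3, 3.6180]

Reading degrees in the order [a, b, c, d, e, f, g, h] gives [2, 1, 1, 2, 2, 2, 2, 2]; set D = diag(2, 1, 1, 2, 2, 2, 2, 2) and form L = D - A. Diagonalising L (or applying a numerical eigensolver to the 8x8 matrix) gives the spectrum above. The 2 zero eigenvalues correspond to the 2 connected components. The largest eigenvalue, 3.6180, is at most the vertex count 8.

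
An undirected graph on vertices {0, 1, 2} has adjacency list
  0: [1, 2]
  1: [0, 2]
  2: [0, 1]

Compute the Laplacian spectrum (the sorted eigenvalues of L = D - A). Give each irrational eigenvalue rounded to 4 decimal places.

[0, 3, 3]

With the vertex order [0, 1, 2], the degrees are [2, 2, 2], giving D = diag(2, 2, 2) and L = D - A. Since every row of L sums to 0, the all-ones vector is in the kernel and 0 is an eigenvalue. The largest eigenvalue, 3, is at most the vertex count 3.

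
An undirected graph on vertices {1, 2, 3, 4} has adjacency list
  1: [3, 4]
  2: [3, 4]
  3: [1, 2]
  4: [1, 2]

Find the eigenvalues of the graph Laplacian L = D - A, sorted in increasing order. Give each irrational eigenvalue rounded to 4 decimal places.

With the vertex order [1, 2, 3, 4], the degrees are [2, 2, 2, 2], giving D = diag(2, 2, 2, 2) and L = D - A. Since every row of L sums to 0, the all-ones vector is in the kernel and 0 is an eigenvalue. The single zero eigenvalue shows the graph is connected. The largest eigenvalue, 4, is at most the vertex count 4.

[0, 2, 2, 4]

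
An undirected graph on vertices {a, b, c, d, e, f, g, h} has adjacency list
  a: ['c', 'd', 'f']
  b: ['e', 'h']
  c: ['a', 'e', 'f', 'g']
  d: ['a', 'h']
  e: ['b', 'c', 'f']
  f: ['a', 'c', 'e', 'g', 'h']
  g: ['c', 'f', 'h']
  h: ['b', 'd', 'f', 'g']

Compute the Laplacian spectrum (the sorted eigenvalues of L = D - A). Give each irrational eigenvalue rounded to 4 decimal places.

Reading degrees in the order [a, b, c, d, e, f, g, h] gives [3, 2, 4, 2, 3, 5, 3, 4]; set D = diag(3, 2, 4, 2, 3, 5, 3, 4) and form L = D - A. L is symmetric positive semidefinite, so every eigenvalue is real and nonnegative. The largest eigenvalue, 6.3914, is at most the vertex count 8. There is one zero in the spectrum, matching the 1 component.

[0, 1.3820, 1.8358, 2.5858, 3.6180, 4.7729, 5.4142, 6.3914]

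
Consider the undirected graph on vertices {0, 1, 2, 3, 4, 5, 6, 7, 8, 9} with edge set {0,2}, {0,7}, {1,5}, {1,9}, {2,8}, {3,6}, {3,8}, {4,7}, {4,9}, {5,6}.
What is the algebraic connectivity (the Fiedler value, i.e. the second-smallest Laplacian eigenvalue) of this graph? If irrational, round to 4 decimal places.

Reading degrees in the order [0, 1, 2, 3, 4, 5, 6, 7, 8, 9] gives [2, 2, 2, 2, 2, 2, 2, 2, 2, 2]; set D = diag(2, 2, 2, 2, 2, 2, 2, 2, 2, 2) and form L = D - A. The smallest Laplacian eigenvalue is always 0. The next one, lambda_2 = 0.3820, measures how hard the graph is to disconnect: larger values mean better connectivity. There is one zero in the spectrum, matching the 1 component. The largest eigenvalue, 4, is at most the vertex count 10.

0.3820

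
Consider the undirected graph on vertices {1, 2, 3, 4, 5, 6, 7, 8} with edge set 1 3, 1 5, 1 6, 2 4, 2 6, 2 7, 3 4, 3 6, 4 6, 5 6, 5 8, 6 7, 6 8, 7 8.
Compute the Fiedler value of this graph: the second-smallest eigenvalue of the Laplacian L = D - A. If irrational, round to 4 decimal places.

1.7530

Each diagonal entry of L is the vertex degree and each off-diagonal entry is -1 where an edge is present, 0 otherwise; in the order [1, 2, 3, 4, 5, 6, 7, 8] the diagonal is [3, 3, 3, 3, 3, 7, 3, 3]. The sorted Laplacian eigenvalues are [0, 1.7530, 1.7530, 3.4450, 3.4450, 4.8019, 4.8019, 8]; the algebraic connectivity is the second entry, 1.7530. By the matrix-tree theorem the graph has (1/8) * product of the nonzero eigenvalues = 841 spanning trees. There is one zero in the spectrum, matching the 1 component.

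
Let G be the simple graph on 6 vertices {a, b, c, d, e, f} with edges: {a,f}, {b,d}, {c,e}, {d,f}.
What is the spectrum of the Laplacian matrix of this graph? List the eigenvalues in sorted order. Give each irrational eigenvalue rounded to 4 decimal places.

Reading degrees in the order [a, b, c, d, e, f] gives [1, 1, 1, 2, 1, 2]; set D = diag(1, 1, 1, 2, 1, 2) and form L = D - A. Diagonalising L (or applying a numerical eigensolver to the 6x6 matrix) gives the spectrum above. The 2 zero eigenvalues correspond to the 2 connected components. The largest eigenvalue, 3.4142, is at most the vertex count 6.

[0, 0, 0.5858, 2, 2, 3.4142]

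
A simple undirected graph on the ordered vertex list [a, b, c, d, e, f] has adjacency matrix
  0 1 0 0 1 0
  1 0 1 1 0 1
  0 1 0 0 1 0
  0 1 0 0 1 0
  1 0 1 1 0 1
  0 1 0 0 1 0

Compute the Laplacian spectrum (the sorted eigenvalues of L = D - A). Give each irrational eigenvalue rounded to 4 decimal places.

Reading degrees in the order [a, b, c, d, e, f] gives [2, 4, 2, 2, 4, 2]; set D = diag(2, 4, 2, 2, 4, 2) and form L = D - A. Diagonalising L (or applying a numerical eigensolver to the 6x6 matrix) gives the spectrum above. There is one zero in the spectrum, matching the 1 component.

[0, 2, 2, 2, 4, 6]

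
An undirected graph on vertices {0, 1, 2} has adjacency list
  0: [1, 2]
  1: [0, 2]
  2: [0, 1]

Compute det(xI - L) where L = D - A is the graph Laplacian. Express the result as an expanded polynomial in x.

Reading degrees in the order [0, 1, 2] gives [2, 2, 2]; set D = diag(2, 2, 2) and form L = D - A. L has integer entries, so p(x) = det(xI - L) has integer coefficients. Expanding the determinant yields x^3 - 6x^2 + 9x. The constant term is 0 because L is singular (the all-ones vector lies in its kernel).

x^3 - 6x^2 + 9x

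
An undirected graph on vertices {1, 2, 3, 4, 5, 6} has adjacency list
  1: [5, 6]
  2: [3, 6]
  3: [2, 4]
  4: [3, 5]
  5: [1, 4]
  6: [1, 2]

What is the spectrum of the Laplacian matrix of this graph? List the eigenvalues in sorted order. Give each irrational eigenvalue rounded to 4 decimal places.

Reading degrees in the order [1, 2, 3, 4, 5, 6] gives [2, 2, 2, 2, 2, 2]; set D = diag(2, 2, 2, 2, 2, 2) and form L = D - A. L is symmetric positive semidefinite, so every eigenvalue is real and nonnegative. The single zero eigenvalue shows the graph is connected. There is one zero in the spectrum, matching the 1 component. The eigenvalues sum to 12, which equals trace(L) = 2|E|.

[0, 1, 1, 3, 3, 4]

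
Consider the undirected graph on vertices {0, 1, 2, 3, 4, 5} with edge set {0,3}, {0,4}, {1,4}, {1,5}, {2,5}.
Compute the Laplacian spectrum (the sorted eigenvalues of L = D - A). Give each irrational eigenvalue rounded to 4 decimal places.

Each diagonal entry of L is the vertex degree and each off-diagonal entry is -1 where an edge is present, 0 otherwise; in the order [0, 1, 2, 3, 4, 5] the diagonal is [2, 2, 1, 1, 2, 2]. Diagonalising L (or applying a numerical eigensolver to the 6x6 matrix) gives the spectrum above.

[0, 0.2679, 1, 2, 3, 3.7321]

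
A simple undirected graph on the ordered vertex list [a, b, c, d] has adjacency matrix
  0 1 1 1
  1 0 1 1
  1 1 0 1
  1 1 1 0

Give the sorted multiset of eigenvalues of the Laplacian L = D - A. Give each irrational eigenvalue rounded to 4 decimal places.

[0, 4, 4, 4]

With the vertex order [a, b, c, d], the degrees are [3, 3, 3, 3], giving D = diag(3, 3, 3, 3) and L = D - A. Since every row of L sums to 0, the all-ones vector is in the kernel and 0 is an eigenvalue. The single zero eigenvalue shows the graph is connected. By the matrix-tree theorem the graph has (1/4) * product of the nonzero eigenvalues = 16 spanning trees. The largest eigenvalue, 4, is at most the vertex count 4.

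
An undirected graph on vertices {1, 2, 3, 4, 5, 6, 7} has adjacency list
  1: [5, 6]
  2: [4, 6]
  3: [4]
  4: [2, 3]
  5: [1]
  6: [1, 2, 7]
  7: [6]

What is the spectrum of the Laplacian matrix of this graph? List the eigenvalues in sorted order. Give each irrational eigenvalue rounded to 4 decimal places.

[0, 0.2603, 0.6262, 1.4055, 2.2742, 3.0996, 4.3342]

With the vertex order [1, 2, 3, 4, 5, 6, 7], the degrees are [2, 2, 1, 2, 1, 3, 1], giving D = diag(2, 2, 1, 2, 1, 3, 1) and L = D - A. L is symmetric positive semidefinite, so every eigenvalue is real and nonnegative. The single zero eigenvalue shows the graph is connected. By the matrix-tree theorem the graph has (1/7) * product of the nonzero eigenvalues = 1 spanning tree. The eigenvalues sum to 12, which equals trace(L) = 2|E|.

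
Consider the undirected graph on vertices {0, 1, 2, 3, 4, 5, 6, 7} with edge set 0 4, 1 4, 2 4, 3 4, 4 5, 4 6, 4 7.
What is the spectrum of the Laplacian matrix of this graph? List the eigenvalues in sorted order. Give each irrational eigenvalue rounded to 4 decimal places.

[0, 1, 1, 1, 1, 1, 1, 8]

Reading degrees in the order [0, 1, 2, 3, 4, 5, 6, 7] gives [1, 1, 1, 1, 7, 1, 1, 1]; set D = diag(1, 1, 1, 1, 7, 1, 1, 1) and form L = D - A. Since every row of L sums to 0, the all-ones vector is in the kernel and 0 is an eigenvalue.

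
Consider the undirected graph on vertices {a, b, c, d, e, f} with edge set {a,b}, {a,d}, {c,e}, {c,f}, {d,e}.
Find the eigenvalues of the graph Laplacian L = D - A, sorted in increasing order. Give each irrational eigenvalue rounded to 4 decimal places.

[0, 0.2679, 1, 2, 3, 3.7321]

Each diagonal entry of L is the vertex degree and each off-diagonal entry is -1 where an edge is present, 0 otherwise; in the order [a, b, c, d, e, f] the diagonal is [2, 1, 2, 2, 2, 1]. Since every row of L sums to 0, the all-ones vector is in the kernel and 0 is an eigenvalue. The largest eigenvalue, 3.7321, is at most the vertex count 6. There is one zero in the spectrum, matching the 1 component.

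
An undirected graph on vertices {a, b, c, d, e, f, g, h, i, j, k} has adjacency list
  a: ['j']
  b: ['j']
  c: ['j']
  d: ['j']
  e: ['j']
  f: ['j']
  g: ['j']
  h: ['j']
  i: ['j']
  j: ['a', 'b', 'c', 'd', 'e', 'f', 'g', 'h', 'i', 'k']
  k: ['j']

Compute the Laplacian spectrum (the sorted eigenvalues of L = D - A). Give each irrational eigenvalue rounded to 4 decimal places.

With the vertex order [a, b, c, d, e, f, g, h, i, j, k], the degrees are [1, 1, 1, 1, 1, 1, 1, 1, 1, 10, 1], giving D = diag(1, 1, 1, 1, 1, 1, 1, 1, 1, 10, 1) and L = D - A. Diagonalising L (or applying a numerical eigensolver to the 11x11 matrix) gives the spectrum above.

[0, 1, 1, 1, 1, 1, 1, 1, 1, 1, 11]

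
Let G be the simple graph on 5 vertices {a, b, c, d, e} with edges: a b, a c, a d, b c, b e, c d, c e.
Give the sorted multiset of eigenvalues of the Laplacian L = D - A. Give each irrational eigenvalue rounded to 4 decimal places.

With the vertex order [a, b, c, d, e], the degrees are [3, 3, 4, 2, 2], giving D = diag(3, 3, 4, 2, 2) and L = D - A. Since every row of L sums to 0, the all-ones vector is in the kernel and 0 is an eigenvalue.

[0, 1.5858, 3, 4.4142, 5]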